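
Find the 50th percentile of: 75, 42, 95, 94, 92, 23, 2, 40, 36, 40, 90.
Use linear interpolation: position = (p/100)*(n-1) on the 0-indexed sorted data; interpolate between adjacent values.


Sorted: 2, 23, 36, 40, 40, 42, 75, 90, 92, 94, 95
n = 11
Index = 50/100 * 10 = 5.0000
Lower = data[5] = 42, Upper = data[6] = 75
P50 = 42 + 0*(33) = 42.0000

P50 = 42.0000


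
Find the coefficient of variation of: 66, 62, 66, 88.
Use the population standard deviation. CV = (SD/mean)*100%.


Mean = 70.5000
SD = 10.2347
CV = (10.2347/70.5000)*100 = 14.5174%

CV = 14.5174%


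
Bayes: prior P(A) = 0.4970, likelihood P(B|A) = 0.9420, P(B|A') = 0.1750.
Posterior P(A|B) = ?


P(B) = P(B|A)*P(A) + P(B|A')*P(A')
= 0.9420*0.4970 + 0.1750*0.5030
= 0.468174 + 0.088025 = 0.556199
P(A|B) = 0.468174/0.556199 = 0.8417

P(A|B) = 0.8417


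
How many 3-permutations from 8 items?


P(8,3) = 8!/5!
= 40320/120
= 336

P(8,3) = 336


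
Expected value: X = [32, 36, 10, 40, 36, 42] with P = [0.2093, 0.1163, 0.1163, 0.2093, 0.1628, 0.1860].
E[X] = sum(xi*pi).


E[X] = 32*0.2093 + 36*0.1163 + 10*0.1163 + 40*0.2093 + 36*0.1628 + 42*0.1860
= 6.6976 + 4.1868 + 1.1630 + 8.3720 + 5.8608 + 7.8120
= 34.0922

E[X] = 34.0922


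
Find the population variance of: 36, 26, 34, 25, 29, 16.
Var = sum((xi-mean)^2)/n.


Mean = 27.6667
Squared deviations: 69.4444, 2.7778, 40.1111, 7.1111, 1.7778, 136.1111
Sum = 257.3333
Variance = 257.3333/6 = 42.8889

Variance = 42.8889


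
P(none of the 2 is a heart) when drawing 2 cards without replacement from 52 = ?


P(no hearts) = (39/52) × (38/51)
= 0.5588

P = 0.5588


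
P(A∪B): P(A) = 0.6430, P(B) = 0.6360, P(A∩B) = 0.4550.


P(A∪B) = 0.6430 + 0.6360 - 0.4550
= 1.2790 - 0.4550
= 0.8240

P(A∪B) = 0.8240


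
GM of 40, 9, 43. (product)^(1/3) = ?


Product = 40 × 9 × 43 = 15480
GM = 15480^(1/3) = 24.9224

GM = 24.9224


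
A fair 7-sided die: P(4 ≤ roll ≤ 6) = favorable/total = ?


Favorable outcomes (4 ≤ roll ≤ 6): 3
Total outcomes = 7
P = 3/7 = 0.4286

P = 0.4286


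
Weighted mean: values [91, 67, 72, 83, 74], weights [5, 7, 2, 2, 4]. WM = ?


Numerator = 91*5 + 67*7 + 72*2 + 83*2 + 74*4 = 1530
Denominator = 5 + 7 + 2 + 2 + 4 = 20
WM = 1530/20 = 76.5000

WM = 76.5000


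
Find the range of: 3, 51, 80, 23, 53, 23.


Max = 80, Min = 3
Range = 80 - 3 = 77

Range = 77


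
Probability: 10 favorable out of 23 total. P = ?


P = 10/23 = 0.4348

P = 0.4348


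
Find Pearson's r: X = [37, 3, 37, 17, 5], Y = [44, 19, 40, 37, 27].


Mean X = 19.8000, Mean Y = 33.4000
SD X = 14.837790, SD Y = 9.134550
Cov = 124.480000
r = 124.480000/(14.837790*9.134550) = 0.9184

r = 0.9184


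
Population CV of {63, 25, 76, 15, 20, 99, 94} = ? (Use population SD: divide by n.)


Mean = 56.0000
SD = 33.1231
CV = (33.1231/56.0000)*100 = 59.1485%

CV = 59.1485%


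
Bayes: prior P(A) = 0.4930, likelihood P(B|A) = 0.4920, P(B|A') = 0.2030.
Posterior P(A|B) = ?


P(B) = P(B|A)*P(A) + P(B|A')*P(A')
= 0.4920*0.4930 + 0.2030*0.5070
= 0.242556 + 0.102921 = 0.345477
P(A|B) = 0.242556/0.345477 = 0.7021

P(A|B) = 0.7021


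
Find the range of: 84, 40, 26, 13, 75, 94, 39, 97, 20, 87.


Max = 97, Min = 13
Range = 97 - 13 = 84

Range = 84


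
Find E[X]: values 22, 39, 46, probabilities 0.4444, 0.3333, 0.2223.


E[X] = 22*0.4444 + 39*0.3333 + 46*0.2223
= 9.7768 + 12.9987 + 10.2258
= 33.0013

E[X] = 33.0013


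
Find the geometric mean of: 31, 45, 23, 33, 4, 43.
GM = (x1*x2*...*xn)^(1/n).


Product = 31 × 45 × 23 × 33 × 4 × 43 = 182114460
GM = 182114460^(1/6) = 23.8081

GM = 23.8081


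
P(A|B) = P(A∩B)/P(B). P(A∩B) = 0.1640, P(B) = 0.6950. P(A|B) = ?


P(A|B) = 0.1640/0.6950 = 0.2360

P(A|B) = 0.2360


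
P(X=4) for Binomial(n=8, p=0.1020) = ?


C(8,4) = 70
p^4 = 0.000108
(1-p)^4 = 0.650287
P = 70 * 0.000108 * 0.650287 = 0.0049

P(X=4) = 0.0049


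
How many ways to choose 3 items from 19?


C(19,3) = 19!/(3! × 16!)
= 121645100408832000/(6 × 20922789888000)
= 969

C(19,3) = 969


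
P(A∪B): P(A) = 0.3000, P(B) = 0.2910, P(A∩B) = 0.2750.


P(A∪B) = 0.3000 + 0.2910 - 0.2750
= 0.5910 - 0.2750
= 0.3160

P(A∪B) = 0.3160


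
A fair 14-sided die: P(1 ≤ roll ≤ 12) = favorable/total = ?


Favorable outcomes (1 ≤ roll ≤ 12): 12
Total outcomes = 14
P = 12/14 = 0.8571

P = 0.8571


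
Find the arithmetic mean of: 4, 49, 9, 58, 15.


Sum = 4 + 49 + 9 + 58 + 15 = 135
n = 5
Mean = 135/5 = 27.0000

Mean = 27.0000


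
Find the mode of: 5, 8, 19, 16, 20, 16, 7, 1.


Frequencies: 1:1, 5:1, 7:1, 8:1, 16:2, 19:1, 20:1
Max frequency = 2
Mode = 16

Mode = 16


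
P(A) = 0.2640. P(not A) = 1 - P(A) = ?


P(not A) = 1 - 0.2640 = 0.7360

P(not A) = 0.7360


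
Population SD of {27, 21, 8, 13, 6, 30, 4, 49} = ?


Mean = 19.7500
Variance = 204.4375
SD = sqrt(204.4375) = 14.2982

SD = 14.2982


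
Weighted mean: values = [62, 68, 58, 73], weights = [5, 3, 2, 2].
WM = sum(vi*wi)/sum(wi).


Numerator = 62*5 + 68*3 + 58*2 + 73*2 = 776
Denominator = 5 + 3 + 2 + 2 = 12
WM = 776/12 = 64.6667

WM = 64.6667


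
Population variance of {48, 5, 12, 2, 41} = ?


Mean = 21.6000
Squared deviations: 696.9600, 275.5600, 92.1600, 384.1600, 376.3600
Sum = 1825.2000
Variance = 1825.2000/5 = 365.0400

Variance = 365.0400


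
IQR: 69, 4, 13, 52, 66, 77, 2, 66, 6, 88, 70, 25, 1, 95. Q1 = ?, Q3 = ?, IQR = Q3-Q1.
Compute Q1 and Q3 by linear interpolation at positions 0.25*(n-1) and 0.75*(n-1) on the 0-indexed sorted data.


Sorted: 1, 2, 4, 6, 13, 25, 52, 66, 66, 69, 70, 77, 88, 95
Q1 (25th %ile) = 7.7500
Q3 (75th %ile) = 69.7500
IQR = 69.7500 - 7.7500 = 62.0000

IQR = 62.0000


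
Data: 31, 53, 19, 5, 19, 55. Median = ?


Sorted: 5, 19, 19, 31, 53, 55
n = 6 (even)
Middle values: 19 and 31
Median = (19+31)/2 = 25.0000

Median = 25.0000


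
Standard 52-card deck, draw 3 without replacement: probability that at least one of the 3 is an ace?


P(at least one) = 1 - P(none)
P(none) = (48/52) × (47/51) × (46/50) = 0.782624
P(at least one) = 1 - 0.782624 = 0.2174

P = 0.2174


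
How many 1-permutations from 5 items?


P(5,1) = 5!/4!
= 120/24
= 5

P(5,1) = 5


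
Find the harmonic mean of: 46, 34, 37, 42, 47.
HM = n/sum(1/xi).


Sum of reciprocals = 1/46 + 1/34 + 1/37 + 1/42 + 1/47 = 0.123264
HM = 5/0.123264 = 40.5633

HM = 40.5633


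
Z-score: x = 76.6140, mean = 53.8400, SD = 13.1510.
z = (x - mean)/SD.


z = (76.6140 - 53.8400)/13.1510
= 22.7740/13.1510
= 1.7317

z = 1.7317


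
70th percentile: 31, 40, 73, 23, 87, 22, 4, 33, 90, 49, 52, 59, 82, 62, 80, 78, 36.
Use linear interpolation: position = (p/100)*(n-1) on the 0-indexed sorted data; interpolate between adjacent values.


Sorted: 4, 22, 23, 31, 33, 36, 40, 49, 52, 59, 62, 73, 78, 80, 82, 87, 90
n = 17
Index = 70/100 * 16 = 11.2000
Lower = data[11] = 73, Upper = data[12] = 78
P70 = 73 + 0.2000*(5) = 74.0000

P70 = 74.0000


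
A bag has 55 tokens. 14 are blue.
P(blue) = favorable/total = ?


P = 14/55 = 0.2545

P = 0.2545


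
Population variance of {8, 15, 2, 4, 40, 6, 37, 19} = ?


Mean = 16.3750
Squared deviations: 70.1406, 1.8906, 206.6406, 153.1406, 558.1406, 107.6406, 425.3906, 6.8906
Sum = 1529.8750
Variance = 1529.8750/8 = 191.2344

Variance = 191.2344


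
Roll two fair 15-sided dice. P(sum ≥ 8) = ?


Total outcomes = 15×15 = 225
Favorable (sum ≥ 8): 204
P = 204/225 = 0.9067

P = 0.9067


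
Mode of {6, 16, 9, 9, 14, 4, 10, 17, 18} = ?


Frequencies: 4:1, 6:1, 9:2, 10:1, 14:1, 16:1, 17:1, 18:1
Max frequency = 2
Mode = 9

Mode = 9


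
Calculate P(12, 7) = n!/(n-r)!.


P(12,7) = 12!/5!
= 479001600/120
= 3991680

P(12,7) = 3991680


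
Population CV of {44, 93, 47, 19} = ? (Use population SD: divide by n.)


Mean = 50.7500
SD = 26.7056
CV = (26.7056/50.7500)*100 = 52.6218%

CV = 52.6218%


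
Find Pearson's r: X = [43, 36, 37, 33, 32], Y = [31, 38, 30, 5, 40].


Mean X = 36.2000, Mean Y = 28.8000
SD X = 3.867816, SD Y = 12.512394
Cov = 8.640000
r = 8.640000/(3.867816*12.512394) = 0.1785

r = 0.1785


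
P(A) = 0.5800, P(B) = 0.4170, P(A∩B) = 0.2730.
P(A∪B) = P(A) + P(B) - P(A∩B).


P(A∪B) = 0.5800 + 0.4170 - 0.2730
= 0.9970 - 0.2730
= 0.7240

P(A∪B) = 0.7240


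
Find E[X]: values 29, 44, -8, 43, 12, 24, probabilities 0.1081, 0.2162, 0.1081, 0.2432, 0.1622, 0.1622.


E[X] = 29*0.1081 + 44*0.2162 - 8*0.1081 + 43*0.2432 + 12*0.1622 + 24*0.1622
= 3.1349 + 9.5128 - 0.8648 + 10.4576 + 1.9464 + 3.8928
= 28.0797

E[X] = 28.0797


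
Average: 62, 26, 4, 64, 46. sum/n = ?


Sum = 62 + 26 + 4 + 64 + 46 = 202
n = 5
Mean = 202/5 = 40.4000

Mean = 40.4000


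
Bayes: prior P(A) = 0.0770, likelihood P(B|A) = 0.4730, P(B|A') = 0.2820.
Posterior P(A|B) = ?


P(B) = P(B|A)*P(A) + P(B|A')*P(A')
= 0.4730*0.0770 + 0.2820*0.9230
= 0.036421 + 0.260286 = 0.296707
P(A|B) = 0.036421/0.296707 = 0.1228

P(A|B) = 0.1228


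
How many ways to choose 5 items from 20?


C(20,5) = 20!/(5! × 15!)
= 2432902008176640000/(120 × 1307674368000)
= 15504

C(20,5) = 15504


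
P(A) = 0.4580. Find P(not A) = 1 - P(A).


P(not A) = 1 - 0.4580 = 0.5420

P(not A) = 0.5420


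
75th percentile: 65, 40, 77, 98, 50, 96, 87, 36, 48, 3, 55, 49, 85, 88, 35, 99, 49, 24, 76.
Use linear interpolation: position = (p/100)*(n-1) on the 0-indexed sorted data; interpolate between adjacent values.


Sorted: 3, 24, 35, 36, 40, 48, 49, 49, 50, 55, 65, 76, 77, 85, 87, 88, 96, 98, 99
n = 19
Index = 75/100 * 18 = 13.5000
Lower = data[13] = 85, Upper = data[14] = 87
P75 = 85 + 0.5000*(2) = 86.0000

P75 = 86.0000


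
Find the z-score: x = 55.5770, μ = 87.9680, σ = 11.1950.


z = (55.5770 - 87.9680)/11.1950
= -32.3910/11.1950
= -2.8933

z = -2.8933


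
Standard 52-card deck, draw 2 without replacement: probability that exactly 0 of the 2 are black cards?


Hypergeometric: P(X=0) = C(26,0)·C(26,2) / C(52,2)
= 1 × 325 / 1326
= 325/1326 = 0.2451

P = 0.2451


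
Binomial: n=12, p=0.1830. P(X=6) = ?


C(12,6) = 924
p^6 = 3.755835e-05
(1-p)^6 = 0.297394
P = 924 * 3.755835e-05 * 0.297394 = 0.0103

P(X=6) = 0.0103


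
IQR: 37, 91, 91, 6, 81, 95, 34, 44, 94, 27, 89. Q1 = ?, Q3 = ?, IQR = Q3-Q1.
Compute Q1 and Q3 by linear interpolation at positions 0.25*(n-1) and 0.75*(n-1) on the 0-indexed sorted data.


Sorted: 6, 27, 34, 37, 44, 81, 89, 91, 91, 94, 95
Q1 (25th %ile) = 35.5000
Q3 (75th %ile) = 91.0000
IQR = 91.0000 - 35.5000 = 55.5000

IQR = 55.5000


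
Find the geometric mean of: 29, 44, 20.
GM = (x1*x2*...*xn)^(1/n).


Product = 29 × 44 × 20 = 25520
GM = 25520^(1/3) = 29.4415

GM = 29.4415


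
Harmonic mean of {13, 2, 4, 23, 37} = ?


Sum of reciprocals = 1/13 + 1/2 + 1/4 + 1/23 + 1/37 = 0.897428
HM = 5/0.897428 = 5.5715

HM = 5.5715


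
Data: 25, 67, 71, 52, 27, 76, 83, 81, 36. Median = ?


Sorted: 25, 27, 36, 52, 67, 71, 76, 81, 83
n = 9 (odd)
Middle value = 67

Median = 67


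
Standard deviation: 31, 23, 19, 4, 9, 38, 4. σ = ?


Mean = 18.2857
Variance = 152.4898
SD = sqrt(152.4898) = 12.3487

SD = 12.3487


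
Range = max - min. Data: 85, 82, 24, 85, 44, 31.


Max = 85, Min = 24
Range = 85 - 24 = 61

Range = 61


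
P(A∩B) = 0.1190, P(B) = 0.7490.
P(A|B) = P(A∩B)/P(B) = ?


P(A|B) = 0.1190/0.7490 = 0.1589

P(A|B) = 0.1589


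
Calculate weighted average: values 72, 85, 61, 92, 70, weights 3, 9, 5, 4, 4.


Numerator = 72*3 + 85*9 + 61*5 + 92*4 + 70*4 = 1934
Denominator = 3 + 9 + 5 + 4 + 4 = 25
WM = 1934/25 = 77.3600

WM = 77.3600


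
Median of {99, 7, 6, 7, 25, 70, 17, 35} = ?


Sorted: 6, 7, 7, 17, 25, 35, 70, 99
n = 8 (even)
Middle values: 17 and 25
Median = (17+25)/2 = 21.0000

Median = 21.0000


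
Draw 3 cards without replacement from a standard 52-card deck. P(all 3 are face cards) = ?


P(all face cards) = (12/52) × (11/51) × (10/50)
= 0.0100

P = 0.0100


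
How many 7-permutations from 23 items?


P(23,7) = 23!/16!
= 25852016738884976640000/20922789888000
= 1235591280

P(23,7) = 1235591280


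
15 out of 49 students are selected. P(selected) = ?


P = 15/49 = 0.3061

P = 0.3061


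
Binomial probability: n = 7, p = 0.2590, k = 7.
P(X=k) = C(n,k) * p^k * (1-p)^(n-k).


C(7,7) = 1
p^7 = 7.818048e-05
(1-p)^0 = 1.000000
P = 1 * 7.818048e-05 * 1.000000 = 7.8180e-05

P(X=7) = 7.8180e-05


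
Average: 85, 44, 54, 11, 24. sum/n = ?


Sum = 85 + 44 + 54 + 11 + 24 = 218
n = 5
Mean = 218/5 = 43.6000

Mean = 43.6000


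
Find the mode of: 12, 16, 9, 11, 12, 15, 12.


Frequencies: 9:1, 11:1, 12:3, 15:1, 16:1
Max frequency = 3
Mode = 12

Mode = 12


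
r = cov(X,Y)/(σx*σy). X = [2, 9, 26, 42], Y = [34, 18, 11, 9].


Mean X = 19.7500, Mean Y = 18.0000
SD X = 15.530212, SD Y = 9.823441
Cov = -132.000000
r = -132.000000/(15.530212*9.823441) = -0.8652

r = -0.8652


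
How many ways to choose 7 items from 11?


C(11,7) = 11!/(7! × 4!)
= 39916800/(5040 × 24)
= 330

C(11,7) = 330


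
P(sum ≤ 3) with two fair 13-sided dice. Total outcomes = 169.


Total outcomes = 13×13 = 169
Favorable (sum ≤ 3): 3
P = 3/169 = 0.0178

P = 0.0178


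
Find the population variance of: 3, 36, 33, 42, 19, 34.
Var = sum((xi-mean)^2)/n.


Mean = 27.8333
Squared deviations: 616.6944, 66.6944, 26.6944, 200.6944, 78.0278, 38.0278
Sum = 1026.8333
Variance = 1026.8333/6 = 171.1389

Variance = 171.1389


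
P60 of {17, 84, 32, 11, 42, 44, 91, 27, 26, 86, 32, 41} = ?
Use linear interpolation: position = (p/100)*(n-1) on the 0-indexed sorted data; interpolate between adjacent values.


Sorted: 11, 17, 26, 27, 32, 32, 41, 42, 44, 84, 86, 91
n = 12
Index = 60/100 * 11 = 6.6000
Lower = data[6] = 41, Upper = data[7] = 42
P60 = 41 + 0.6000*(1) = 41.6000

P60 = 41.6000


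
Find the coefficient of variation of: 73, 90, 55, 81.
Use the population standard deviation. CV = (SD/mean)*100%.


Mean = 74.7500
SD = 12.8914
CV = (12.8914/74.7500)*100 = 17.2460%

CV = 17.2460%


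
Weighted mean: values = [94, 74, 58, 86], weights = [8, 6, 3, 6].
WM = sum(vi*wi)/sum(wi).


Numerator = 94*8 + 74*6 + 58*3 + 86*6 = 1886
Denominator = 8 + 6 + 3 + 6 = 23
WM = 1886/23 = 82.0000

WM = 82.0000


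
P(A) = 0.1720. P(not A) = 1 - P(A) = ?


P(not A) = 1 - 0.1720 = 0.8280

P(not A) = 0.8280


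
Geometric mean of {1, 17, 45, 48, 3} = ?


Product = 1 × 17 × 45 × 48 × 3 = 110160
GM = 110160^(1/5) = 10.1954

GM = 10.1954


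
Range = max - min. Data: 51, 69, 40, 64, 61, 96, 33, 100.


Max = 100, Min = 33
Range = 100 - 33 = 67

Range = 67


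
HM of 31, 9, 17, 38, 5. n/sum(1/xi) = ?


Sum of reciprocals = 1/31 + 1/9 + 1/17 + 1/38 + 1/5 = 0.428508
HM = 5/0.428508 = 11.6684

HM = 11.6684


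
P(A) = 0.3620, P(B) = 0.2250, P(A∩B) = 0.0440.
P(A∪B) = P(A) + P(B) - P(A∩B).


P(A∪B) = 0.3620 + 0.2250 - 0.0440
= 0.5870 - 0.0440
= 0.5430

P(A∪B) = 0.5430


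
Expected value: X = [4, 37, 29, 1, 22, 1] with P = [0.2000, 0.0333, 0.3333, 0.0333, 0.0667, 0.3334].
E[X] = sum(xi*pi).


E[X] = 4*0.2000 + 37*0.0333 + 29*0.3333 + 1*0.0333 + 22*0.0667 + 1*0.3334
= 0.8000 + 1.2321 + 9.6657 + 0.0333 + 1.4674 + 0.3334
= 13.5319

E[X] = 13.5319


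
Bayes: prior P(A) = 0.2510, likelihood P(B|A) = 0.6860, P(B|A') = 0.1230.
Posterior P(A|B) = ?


P(B) = P(B|A)*P(A) + P(B|A')*P(A')
= 0.6860*0.2510 + 0.1230*0.7490
= 0.172186 + 0.092127 = 0.264313
P(A|B) = 0.172186/0.264313 = 0.6514

P(A|B) = 0.6514


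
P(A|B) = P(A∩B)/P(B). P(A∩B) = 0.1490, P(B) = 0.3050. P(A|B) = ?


P(A|B) = 0.1490/0.3050 = 0.4885

P(A|B) = 0.4885


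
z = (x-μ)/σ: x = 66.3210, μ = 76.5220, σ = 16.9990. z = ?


z = (66.3210 - 76.5220)/16.9990
= -10.2010/16.9990
= -0.6001

z = -0.6001


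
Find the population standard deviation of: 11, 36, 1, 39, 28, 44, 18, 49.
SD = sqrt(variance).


Mean = 28.2500
Variance = 249.9375
SD = sqrt(249.9375) = 15.8094

SD = 15.8094


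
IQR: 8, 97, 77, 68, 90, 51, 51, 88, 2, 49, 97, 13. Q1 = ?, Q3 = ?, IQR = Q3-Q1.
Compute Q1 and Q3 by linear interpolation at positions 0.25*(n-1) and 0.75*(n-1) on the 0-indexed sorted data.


Sorted: 2, 8, 13, 49, 51, 51, 68, 77, 88, 90, 97, 97
Q1 (25th %ile) = 40.0000
Q3 (75th %ile) = 88.5000
IQR = 88.5000 - 40.0000 = 48.5000

IQR = 48.5000


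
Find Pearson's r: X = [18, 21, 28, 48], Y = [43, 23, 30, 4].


Mean X = 28.7500, Mean Y = 25.0000
SD X = 11.691343, SD Y = 14.089003
Cov = -146.500000
r = -146.500000/(11.691343*14.089003) = -0.8894

r = -0.8894


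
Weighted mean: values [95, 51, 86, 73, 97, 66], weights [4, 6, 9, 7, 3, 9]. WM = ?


Numerator = 95*4 + 51*6 + 86*9 + 73*7 + 97*3 + 66*9 = 2856
Denominator = 4 + 6 + 9 + 7 + 3 + 9 = 38
WM = 2856/38 = 75.1579

WM = 75.1579


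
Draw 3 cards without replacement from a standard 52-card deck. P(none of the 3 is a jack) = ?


P(no jacks) = (48/52) × (47/51) × (46/50)
= 0.7826

P = 0.7826


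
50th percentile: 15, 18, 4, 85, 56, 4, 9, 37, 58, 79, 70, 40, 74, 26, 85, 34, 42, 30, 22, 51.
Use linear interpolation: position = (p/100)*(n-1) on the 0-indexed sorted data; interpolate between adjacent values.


Sorted: 4, 4, 9, 15, 18, 22, 26, 30, 34, 37, 40, 42, 51, 56, 58, 70, 74, 79, 85, 85
n = 20
Index = 50/100 * 19 = 9.5000
Lower = data[9] = 37, Upper = data[10] = 40
P50 = 37 + 0.5000*(3) = 38.5000

P50 = 38.5000


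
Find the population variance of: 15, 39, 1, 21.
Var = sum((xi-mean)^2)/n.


Mean = 19.0000
Squared deviations: 16.0000, 400.0000, 324.0000, 4.0000
Sum = 744.0000
Variance = 744.0000/4 = 186.0000

Variance = 186.0000


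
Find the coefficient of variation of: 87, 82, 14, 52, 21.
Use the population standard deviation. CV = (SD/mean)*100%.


Mean = 51.2000
SD = 30.0892
CV = (30.0892/51.2000)*100 = 58.7680%

CV = 58.7680%


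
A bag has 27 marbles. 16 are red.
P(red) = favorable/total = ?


P = 16/27 = 0.5926

P = 0.5926


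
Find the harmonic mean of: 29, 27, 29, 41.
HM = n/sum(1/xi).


Sum of reciprocals = 1/29 + 1/27 + 1/29 + 1/41 = 0.130393
HM = 4/0.130393 = 30.6765

HM = 30.6765


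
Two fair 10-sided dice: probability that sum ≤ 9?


Total outcomes = 10×10 = 100
Favorable (sum ≤ 9): 36
P = 36/100 = 0.3600

P = 0.3600


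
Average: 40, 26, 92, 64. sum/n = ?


Sum = 40 + 26 + 92 + 64 = 222
n = 4
Mean = 222/4 = 55.5000

Mean = 55.5000


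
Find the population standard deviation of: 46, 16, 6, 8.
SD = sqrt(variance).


Mean = 19.0000
Variance = 257.0000
SD = sqrt(257.0000) = 16.0312

SD = 16.0312


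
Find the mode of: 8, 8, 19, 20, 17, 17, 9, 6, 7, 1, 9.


Frequencies: 1:1, 6:1, 7:1, 8:2, 9:2, 17:2, 19:1, 20:1
Max frequency = 2
Mode = 8, 9, 17

Mode = 8, 9, 17


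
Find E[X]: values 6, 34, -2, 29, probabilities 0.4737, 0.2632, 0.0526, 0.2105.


E[X] = 6*0.4737 + 34*0.2632 - 2*0.0526 + 29*0.2105
= 2.8422 + 8.9488 - 0.1052 + 6.1045
= 17.7903

E[X] = 17.7903


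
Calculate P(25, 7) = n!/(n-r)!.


P(25,7) = 25!/18!
= 15511210043330985984000000/6402373705728000
= 2422728000

P(25,7) = 2422728000


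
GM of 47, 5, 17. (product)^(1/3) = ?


Product = 47 × 5 × 17 = 3995
GM = 3995^(1/3) = 15.8674

GM = 15.8674


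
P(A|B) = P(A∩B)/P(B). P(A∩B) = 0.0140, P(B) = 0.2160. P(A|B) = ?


P(A|B) = 0.0140/0.2160 = 0.0648

P(A|B) = 0.0648


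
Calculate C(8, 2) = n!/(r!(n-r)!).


C(8,2) = 8!/(2! × 6!)
= 40320/(2 × 720)
= 28

C(8,2) = 28


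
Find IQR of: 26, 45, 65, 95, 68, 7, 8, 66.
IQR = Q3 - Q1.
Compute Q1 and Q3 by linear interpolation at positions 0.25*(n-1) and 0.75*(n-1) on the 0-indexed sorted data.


Sorted: 7, 8, 26, 45, 65, 66, 68, 95
Q1 (25th %ile) = 21.5000
Q3 (75th %ile) = 66.5000
IQR = 66.5000 - 21.5000 = 45.0000

IQR = 45.0000


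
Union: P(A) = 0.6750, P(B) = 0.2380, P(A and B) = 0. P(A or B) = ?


P(A∪B) = 0.6750 + 0.2380 - 0
= 0.9130 - 0
= 0.9130

P(A∪B) = 0.9130


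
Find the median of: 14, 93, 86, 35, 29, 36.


Sorted: 14, 29, 35, 36, 86, 93
n = 6 (even)
Middle values: 35 and 36
Median = (35+36)/2 = 35.5000

Median = 35.5000


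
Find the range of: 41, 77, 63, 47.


Max = 77, Min = 41
Range = 77 - 41 = 36

Range = 36


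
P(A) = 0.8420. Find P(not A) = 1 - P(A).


P(not A) = 1 - 0.8420 = 0.1580

P(not A) = 0.1580


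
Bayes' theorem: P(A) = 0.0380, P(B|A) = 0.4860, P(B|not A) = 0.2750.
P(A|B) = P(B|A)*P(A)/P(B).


P(B) = P(B|A)*P(A) + P(B|A')*P(A')
= 0.4860*0.0380 + 0.2750*0.9620
= 0.018468 + 0.264550 = 0.283018
P(A|B) = 0.018468/0.283018 = 0.0653

P(A|B) = 0.0653


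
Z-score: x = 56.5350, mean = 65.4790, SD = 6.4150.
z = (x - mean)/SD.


z = (56.5350 - 65.4790)/6.4150
= -8.9440/6.4150
= -1.3942

z = -1.3942


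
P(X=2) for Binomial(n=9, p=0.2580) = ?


C(9,2) = 36
p^2 = 0.066564
(1-p)^7 = 0.123830
P = 36 * 0.066564 * 0.123830 = 0.2967

P(X=2) = 0.2967


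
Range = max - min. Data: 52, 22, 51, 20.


Max = 52, Min = 20
Range = 52 - 20 = 32

Range = 32


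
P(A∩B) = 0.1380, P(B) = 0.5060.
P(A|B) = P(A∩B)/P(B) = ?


P(A|B) = 0.1380/0.5060 = 0.2727

P(A|B) = 0.2727


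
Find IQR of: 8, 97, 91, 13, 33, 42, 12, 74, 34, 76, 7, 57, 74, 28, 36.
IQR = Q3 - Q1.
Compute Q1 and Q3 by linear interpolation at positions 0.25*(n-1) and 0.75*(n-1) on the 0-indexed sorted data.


Sorted: 7, 8, 12, 13, 28, 33, 34, 36, 42, 57, 74, 74, 76, 91, 97
Q1 (25th %ile) = 20.5000
Q3 (75th %ile) = 74.0000
IQR = 74.0000 - 20.5000 = 53.5000

IQR = 53.5000


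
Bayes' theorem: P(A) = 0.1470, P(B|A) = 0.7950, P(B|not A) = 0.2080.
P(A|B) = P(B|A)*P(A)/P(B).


P(B) = P(B|A)*P(A) + P(B|A')*P(A')
= 0.7950*0.1470 + 0.2080*0.8530
= 0.116865 + 0.177424 = 0.294289
P(A|B) = 0.116865/0.294289 = 0.3971

P(A|B) = 0.3971


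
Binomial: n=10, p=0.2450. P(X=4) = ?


C(10,4) = 210
p^4 = 0.003603
(1-p)^6 = 0.185217
P = 210 * 0.003603 * 0.185217 = 0.1401

P(X=4) = 0.1401


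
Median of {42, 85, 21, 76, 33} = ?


Sorted: 21, 33, 42, 76, 85
n = 5 (odd)
Middle value = 42

Median = 42


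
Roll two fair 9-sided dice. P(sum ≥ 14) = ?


Total outcomes = 9×9 = 81
Favorable (sum ≥ 14): 15
P = 15/81 = 0.1852

P = 0.1852


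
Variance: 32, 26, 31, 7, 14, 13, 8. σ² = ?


Mean = 18.7143
Squared deviations: 176.5102, 53.0816, 150.9388, 137.2245, 22.2245, 32.6531, 114.7959
Sum = 687.4286
Variance = 687.4286/7 = 98.2041

Variance = 98.2041


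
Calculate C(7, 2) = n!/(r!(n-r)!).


C(7,2) = 7!/(2! × 5!)
= 5040/(2 × 120)
= 21

C(7,2) = 21


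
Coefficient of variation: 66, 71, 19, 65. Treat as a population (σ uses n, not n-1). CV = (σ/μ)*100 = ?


Mean = 55.2500
SD = 21.0520
CV = (21.0520/55.2500)*100 = 38.1032%

CV = 38.1032%


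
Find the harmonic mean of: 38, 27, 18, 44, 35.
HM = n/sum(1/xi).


Sum of reciprocals = 1/38 + 1/27 + 1/18 + 1/44 + 1/35 = 0.170207
HM = 5/0.170207 = 29.3760

HM = 29.3760


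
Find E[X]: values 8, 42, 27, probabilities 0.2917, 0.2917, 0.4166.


E[X] = 8*0.2917 + 42*0.2917 + 27*0.4166
= 2.3336 + 12.2514 + 11.2482
= 25.8332

E[X] = 25.8332


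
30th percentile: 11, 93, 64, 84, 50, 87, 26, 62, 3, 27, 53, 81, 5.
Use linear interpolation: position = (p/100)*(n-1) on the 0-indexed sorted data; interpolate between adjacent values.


Sorted: 3, 5, 11, 26, 27, 50, 53, 62, 64, 81, 84, 87, 93
n = 13
Index = 30/100 * 12 = 3.6000
Lower = data[3] = 26, Upper = data[4] = 27
P30 = 26 + 0.6000*(1) = 26.6000

P30 = 26.6000


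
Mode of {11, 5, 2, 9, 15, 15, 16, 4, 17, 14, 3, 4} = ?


Frequencies: 2:1, 3:1, 4:2, 5:1, 9:1, 11:1, 14:1, 15:2, 16:1, 17:1
Max frequency = 2
Mode = 4, 15

Mode = 4, 15


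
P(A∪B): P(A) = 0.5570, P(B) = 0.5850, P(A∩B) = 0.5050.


P(A∪B) = 0.5570 + 0.5850 - 0.5050
= 1.1420 - 0.5050
= 0.6370

P(A∪B) = 0.6370


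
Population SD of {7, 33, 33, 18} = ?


Mean = 22.7500
Variance = 120.1875
SD = sqrt(120.1875) = 10.9630

SD = 10.9630


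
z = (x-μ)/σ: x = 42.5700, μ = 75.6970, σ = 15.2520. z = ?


z = (42.5700 - 75.6970)/15.2520
= -33.1270/15.2520
= -2.1720

z = -2.1720


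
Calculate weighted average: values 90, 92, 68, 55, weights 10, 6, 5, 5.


Numerator = 90*10 + 92*6 + 68*5 + 55*5 = 2067
Denominator = 10 + 6 + 5 + 5 = 26
WM = 2067/26 = 79.5000

WM = 79.5000


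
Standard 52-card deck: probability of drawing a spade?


13 spades in 52 cards
P = 13/52 = 0.2500

P = 0.2500


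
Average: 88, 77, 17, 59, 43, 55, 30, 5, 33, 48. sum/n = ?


Sum = 88 + 77 + 17 + 59 + 43 + 55 + 30 + 5 + 33 + 48 = 455
n = 10
Mean = 455/10 = 45.5000

Mean = 45.5000


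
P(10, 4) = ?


P(10,4) = 10!/6!
= 3628800/720
= 5040

P(10,4) = 5040


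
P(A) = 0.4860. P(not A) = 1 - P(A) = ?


P(not A) = 1 - 0.4860 = 0.5140

P(not A) = 0.5140


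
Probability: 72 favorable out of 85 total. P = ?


P = 72/85 = 0.8471

P = 0.8471


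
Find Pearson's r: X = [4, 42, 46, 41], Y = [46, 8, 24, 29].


Mean X = 33.2500, Mean Y = 26.7500
SD X = 16.990806, SD Y = 13.553136
Cov = -186.187500
r = -186.187500/(16.990806*13.553136) = -0.8085

r = -0.8085


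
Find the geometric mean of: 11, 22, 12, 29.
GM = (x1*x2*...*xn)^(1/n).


Product = 11 × 22 × 12 × 29 = 84216
GM = 84216^(1/4) = 17.0353

GM = 17.0353


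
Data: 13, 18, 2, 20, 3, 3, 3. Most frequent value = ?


Frequencies: 2:1, 3:3, 13:1, 18:1, 20:1
Max frequency = 3
Mode = 3

Mode = 3


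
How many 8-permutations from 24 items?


P(24,8) = 24!/16!
= 620448401733239439360000/20922789888000
= 29654190720

P(24,8) = 29654190720


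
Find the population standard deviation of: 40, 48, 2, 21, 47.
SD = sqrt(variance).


Mean = 31.6000
Variance = 313.0400
SD = sqrt(313.0400) = 17.6929

SD = 17.6929


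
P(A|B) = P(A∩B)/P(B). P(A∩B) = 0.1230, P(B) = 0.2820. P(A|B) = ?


P(A|B) = 0.1230/0.2820 = 0.4362

P(A|B) = 0.4362


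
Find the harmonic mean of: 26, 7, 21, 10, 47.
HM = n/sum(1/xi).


Sum of reciprocals = 1/26 + 1/7 + 1/21 + 1/10 + 1/47 = 0.350214
HM = 5/0.350214 = 14.2770

HM = 14.2770


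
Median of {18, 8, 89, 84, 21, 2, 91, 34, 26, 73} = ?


Sorted: 2, 8, 18, 21, 26, 34, 73, 84, 89, 91
n = 10 (even)
Middle values: 26 and 34
Median = (26+34)/2 = 30.0000

Median = 30.0000


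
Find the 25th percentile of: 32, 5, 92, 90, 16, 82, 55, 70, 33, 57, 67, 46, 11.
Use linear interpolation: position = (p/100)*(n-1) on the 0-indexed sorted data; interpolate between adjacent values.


Sorted: 5, 11, 16, 32, 33, 46, 55, 57, 67, 70, 82, 90, 92
n = 13
Index = 25/100 * 12 = 3.0000
Lower = data[3] = 32, Upper = data[4] = 33
P25 = 32 + 0*(1) = 32.0000

P25 = 32.0000


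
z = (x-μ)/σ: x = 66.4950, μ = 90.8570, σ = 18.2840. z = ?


z = (66.4950 - 90.8570)/18.2840
= -24.3620/18.2840
= -1.3324

z = -1.3324


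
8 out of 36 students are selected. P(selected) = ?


P = 8/36 = 0.2222

P = 0.2222


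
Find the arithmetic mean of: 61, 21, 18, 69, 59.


Sum = 61 + 21 + 18 + 69 + 59 = 228
n = 5
Mean = 228/5 = 45.6000

Mean = 45.6000


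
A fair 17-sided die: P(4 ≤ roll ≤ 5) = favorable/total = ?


Favorable outcomes (4 ≤ roll ≤ 5): 2
Total outcomes = 17
P = 2/17 = 0.1176

P = 0.1176


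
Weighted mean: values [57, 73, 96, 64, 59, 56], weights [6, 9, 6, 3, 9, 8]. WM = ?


Numerator = 57*6 + 73*9 + 96*6 + 64*3 + 59*9 + 56*8 = 2746
Denominator = 6 + 9 + 6 + 3 + 9 + 8 = 41
WM = 2746/41 = 66.9756

WM = 66.9756


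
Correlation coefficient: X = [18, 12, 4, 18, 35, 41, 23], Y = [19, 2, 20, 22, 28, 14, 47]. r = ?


Mean X = 21.5714, Mean Y = 21.7143
SD X = 11.866606, SD Y = 12.747149
Cov = 28.306122
r = 28.306122/(11.866606*12.747149) = 0.1871

r = 0.1871


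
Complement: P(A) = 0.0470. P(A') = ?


P(not A) = 1 - 0.0470 = 0.9530

P(not A) = 0.9530


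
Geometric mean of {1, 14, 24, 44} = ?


Product = 1 × 14 × 24 × 44 = 14784
GM = 14784^(1/4) = 11.0268

GM = 11.0268


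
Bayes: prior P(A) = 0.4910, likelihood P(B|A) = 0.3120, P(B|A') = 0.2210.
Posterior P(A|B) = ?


P(B) = P(B|A)*P(A) + P(B|A')*P(A')
= 0.3120*0.4910 + 0.2210*0.5090
= 0.153192 + 0.112489 = 0.265681
P(A|B) = 0.153192/0.265681 = 0.5766

P(A|B) = 0.5766


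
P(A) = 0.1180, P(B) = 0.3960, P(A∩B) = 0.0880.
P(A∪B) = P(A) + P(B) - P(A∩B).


P(A∪B) = 0.1180 + 0.3960 - 0.0880
= 0.5140 - 0.0880
= 0.4260

P(A∪B) = 0.4260


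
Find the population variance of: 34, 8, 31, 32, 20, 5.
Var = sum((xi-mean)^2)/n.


Mean = 21.6667
Squared deviations: 152.1111, 186.7778, 87.1111, 106.7778, 2.7778, 277.7778
Sum = 813.3333
Variance = 813.3333/6 = 135.5556

Variance = 135.5556


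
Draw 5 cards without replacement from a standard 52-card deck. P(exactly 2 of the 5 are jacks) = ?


Hypergeometric: P(X=2) = C(4,2)·C(48,3) / C(52,5)
= 6 × 17296 / 2598960
= 103776/2598960 = 0.0399

P = 0.0399


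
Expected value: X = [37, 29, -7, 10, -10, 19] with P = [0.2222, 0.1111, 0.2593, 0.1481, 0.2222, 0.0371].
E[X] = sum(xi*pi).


E[X] = 37*0.2222 + 29*0.1111 - 7*0.2593 + 10*0.1481 - 10*0.2222 + 19*0.0371
= 8.2214 + 3.2219 - 1.8151 + 1.4810 - 2.2220 + 0.7049
= 9.5921

E[X] = 9.5921


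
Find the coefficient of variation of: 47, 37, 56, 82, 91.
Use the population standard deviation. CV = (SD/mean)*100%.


Mean = 62.6000
SD = 20.6165
CV = (20.6165/62.6000)*100 = 32.9337%

CV = 32.9337%


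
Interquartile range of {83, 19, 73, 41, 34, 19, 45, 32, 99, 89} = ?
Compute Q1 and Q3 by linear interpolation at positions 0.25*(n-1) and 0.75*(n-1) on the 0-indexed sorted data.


Sorted: 19, 19, 32, 34, 41, 45, 73, 83, 89, 99
Q1 (25th %ile) = 32.5000
Q3 (75th %ile) = 80.5000
IQR = 80.5000 - 32.5000 = 48.0000

IQR = 48.0000


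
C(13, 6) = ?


C(13,6) = 13!/(6! × 7!)
= 6227020800/(720 × 5040)
= 1716

C(13,6) = 1716


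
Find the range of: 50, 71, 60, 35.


Max = 71, Min = 35
Range = 71 - 35 = 36

Range = 36


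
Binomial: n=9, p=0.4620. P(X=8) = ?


C(9,8) = 9
p^8 = 0.002076
(1-p)^1 = 0.538000
P = 9 * 0.002076 * 0.538000 = 0.0100

P(X=8) = 0.0100


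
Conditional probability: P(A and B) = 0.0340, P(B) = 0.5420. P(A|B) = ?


P(A|B) = 0.0340/0.5420 = 0.0627

P(A|B) = 0.0627


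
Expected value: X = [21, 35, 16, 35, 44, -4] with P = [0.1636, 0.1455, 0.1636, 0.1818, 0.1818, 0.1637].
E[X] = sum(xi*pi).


E[X] = 21*0.1636 + 35*0.1455 + 16*0.1636 + 35*0.1818 + 44*0.1818 - 4*0.1637
= 3.4356 + 5.0925 + 2.6176 + 6.3630 + 7.9992 - 0.6548
= 24.8531

E[X] = 24.8531


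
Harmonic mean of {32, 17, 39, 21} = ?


Sum of reciprocals = 1/32 + 1/17 + 1/39 + 1/21 = 0.163334
HM = 4/0.163334 = 24.4898

HM = 24.4898


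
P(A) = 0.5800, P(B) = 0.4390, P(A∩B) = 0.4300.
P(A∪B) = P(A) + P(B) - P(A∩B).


P(A∪B) = 0.5800 + 0.4390 - 0.4300
= 1.0190 - 0.4300
= 0.5890

P(A∪B) = 0.5890


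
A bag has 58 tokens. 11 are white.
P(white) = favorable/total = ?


P = 11/58 = 0.1897

P = 0.1897


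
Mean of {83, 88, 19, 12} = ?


Sum = 83 + 88 + 19 + 12 = 202
n = 4
Mean = 202/4 = 50.5000

Mean = 50.5000


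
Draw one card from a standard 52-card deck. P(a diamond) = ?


13 diamonds in 52 cards
P = 13/52 = 0.2500

P = 0.2500


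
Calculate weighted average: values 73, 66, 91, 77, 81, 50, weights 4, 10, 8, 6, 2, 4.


Numerator = 73*4 + 66*10 + 91*8 + 77*6 + 81*2 + 50*4 = 2504
Denominator = 4 + 10 + 8 + 6 + 2 + 4 = 34
WM = 2504/34 = 73.6471

WM = 73.6471


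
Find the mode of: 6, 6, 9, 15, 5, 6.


Frequencies: 5:1, 6:3, 9:1, 15:1
Max frequency = 3
Mode = 6

Mode = 6


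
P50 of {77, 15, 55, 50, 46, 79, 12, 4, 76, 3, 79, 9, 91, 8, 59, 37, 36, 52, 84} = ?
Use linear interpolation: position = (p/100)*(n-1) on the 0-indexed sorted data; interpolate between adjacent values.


Sorted: 3, 4, 8, 9, 12, 15, 36, 37, 46, 50, 52, 55, 59, 76, 77, 79, 79, 84, 91
n = 19
Index = 50/100 * 18 = 9.0000
Lower = data[9] = 50, Upper = data[10] = 52
P50 = 50 + 0*(2) = 50.0000

P50 = 50.0000


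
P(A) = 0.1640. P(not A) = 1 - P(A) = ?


P(not A) = 1 - 0.1640 = 0.8360

P(not A) = 0.8360


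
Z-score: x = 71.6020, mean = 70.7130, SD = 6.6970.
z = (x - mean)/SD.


z = (71.6020 - 70.7130)/6.6970
= 0.8890/6.6970
= 0.1327

z = 0.1327


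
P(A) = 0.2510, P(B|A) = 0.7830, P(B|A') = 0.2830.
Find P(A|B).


P(B) = P(B|A)*P(A) + P(B|A')*P(A')
= 0.7830*0.2510 + 0.2830*0.7490
= 0.196533 + 0.211967 = 0.408500
P(A|B) = 0.196533/0.408500 = 0.4811

P(A|B) = 0.4811


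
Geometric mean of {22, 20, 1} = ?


Product = 22 × 20 × 1 = 440
GM = 440^(1/3) = 7.6059

GM = 7.6059


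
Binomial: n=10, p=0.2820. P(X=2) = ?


C(10,2) = 45
p^2 = 0.079524
(1-p)^8 = 0.070631
P = 45 * 0.079524 * 0.070631 = 0.2528

P(X=2) = 0.2528


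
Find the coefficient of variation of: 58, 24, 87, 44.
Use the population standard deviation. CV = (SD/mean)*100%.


Mean = 53.2500
SD = 22.9279
CV = (22.9279/53.2500)*100 = 43.0570%

CV = 43.0570%


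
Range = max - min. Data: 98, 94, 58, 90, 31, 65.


Max = 98, Min = 31
Range = 98 - 31 = 67

Range = 67


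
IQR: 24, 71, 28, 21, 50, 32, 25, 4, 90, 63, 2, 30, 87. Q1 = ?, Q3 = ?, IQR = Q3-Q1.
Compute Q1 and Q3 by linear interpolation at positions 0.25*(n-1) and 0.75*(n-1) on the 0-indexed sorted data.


Sorted: 2, 4, 21, 24, 25, 28, 30, 32, 50, 63, 71, 87, 90
Q1 (25th %ile) = 24.0000
Q3 (75th %ile) = 63.0000
IQR = 63.0000 - 24.0000 = 39.0000

IQR = 39.0000


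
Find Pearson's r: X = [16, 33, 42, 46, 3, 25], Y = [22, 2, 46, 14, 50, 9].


Mean X = 27.5000, Mean Y = 23.8333
SD X = 14.840822, SD Y = 18.132996
Cov = -93.916667
r = -93.916667/(14.840822*18.132996) = -0.3490

r = -0.3490


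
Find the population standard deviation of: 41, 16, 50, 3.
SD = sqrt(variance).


Mean = 27.5000
Variance = 355.2500
SD = sqrt(355.2500) = 18.8481

SD = 18.8481


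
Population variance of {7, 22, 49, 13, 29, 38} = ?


Mean = 26.3333
Squared deviations: 373.7778, 18.7778, 513.7778, 177.7778, 7.1111, 136.1111
Sum = 1227.3333
Variance = 1227.3333/6 = 204.5556

Variance = 204.5556


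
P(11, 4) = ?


P(11,4) = 11!/7!
= 39916800/5040
= 7920

P(11,4) = 7920


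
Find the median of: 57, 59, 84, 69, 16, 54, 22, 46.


Sorted: 16, 22, 46, 54, 57, 59, 69, 84
n = 8 (even)
Middle values: 54 and 57
Median = (54+57)/2 = 55.5000

Median = 55.5000


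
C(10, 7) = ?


C(10,7) = 10!/(7! × 3!)
= 3628800/(5040 × 6)
= 120

C(10,7) = 120


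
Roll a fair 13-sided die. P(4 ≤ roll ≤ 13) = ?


Favorable outcomes (4 ≤ roll ≤ 13): 10
Total outcomes = 13
P = 10/13 = 0.7692

P = 0.7692


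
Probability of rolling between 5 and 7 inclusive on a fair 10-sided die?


Favorable outcomes (5 ≤ roll ≤ 7): 3
Total outcomes = 10
P = 3/10 = 0.3000

P = 0.3000


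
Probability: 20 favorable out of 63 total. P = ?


P = 20/63 = 0.3175

P = 0.3175


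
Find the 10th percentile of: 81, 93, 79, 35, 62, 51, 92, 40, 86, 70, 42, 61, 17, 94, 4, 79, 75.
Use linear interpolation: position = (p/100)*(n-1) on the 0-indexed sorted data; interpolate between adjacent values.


Sorted: 4, 17, 35, 40, 42, 51, 61, 62, 70, 75, 79, 79, 81, 86, 92, 93, 94
n = 17
Index = 10/100 * 16 = 1.6000
Lower = data[1] = 17, Upper = data[2] = 35
P10 = 17 + 0.6000*(18) = 27.8000

P10 = 27.8000


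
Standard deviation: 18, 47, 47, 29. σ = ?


Mean = 35.2500
Variance = 153.1875
SD = sqrt(153.1875) = 12.3769

SD = 12.3769


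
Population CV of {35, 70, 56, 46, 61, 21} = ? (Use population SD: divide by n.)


Mean = 48.1667
SD = 16.4258
CV = (16.4258/48.1667)*100 = 34.1019%

CV = 34.1019%


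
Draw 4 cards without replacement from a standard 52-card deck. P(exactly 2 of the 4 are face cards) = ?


Hypergeometric: P(X=2) = C(12,2)·C(40,2) / C(52,4)
= 66 × 780 / 270725
= 51480/270725 = 0.1902

P = 0.1902


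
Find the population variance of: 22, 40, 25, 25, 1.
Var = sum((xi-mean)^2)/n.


Mean = 22.6000
Squared deviations: 0.3600, 302.7600, 5.7600, 5.7600, 466.5600
Sum = 781.2000
Variance = 781.2000/5 = 156.2400

Variance = 156.2400


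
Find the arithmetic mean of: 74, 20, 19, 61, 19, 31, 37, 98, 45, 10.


Sum = 74 + 20 + 19 + 61 + 19 + 31 + 37 + 98 + 45 + 10 = 414
n = 10
Mean = 414/10 = 41.4000

Mean = 41.4000


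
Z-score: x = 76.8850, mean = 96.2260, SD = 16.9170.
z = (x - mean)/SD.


z = (76.8850 - 96.2260)/16.9170
= -19.3410/16.9170
= -1.1433

z = -1.1433


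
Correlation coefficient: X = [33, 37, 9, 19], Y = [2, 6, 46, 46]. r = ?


Mean X = 24.5000, Mean Y = 25.0000
SD X = 11.169154, SD Y = 21.047565
Cov = -218.500000
r = -218.500000/(11.169154*21.047565) = -0.9295

r = -0.9295


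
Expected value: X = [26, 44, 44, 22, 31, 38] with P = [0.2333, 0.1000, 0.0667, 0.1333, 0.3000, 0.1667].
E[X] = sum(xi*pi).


E[X] = 26*0.2333 + 44*0.1000 + 44*0.0667 + 22*0.1333 + 31*0.3000 + 38*0.1667
= 6.0658 + 4.4000 + 2.9348 + 2.9326 + 9.3000 + 6.3346
= 31.9678

E[X] = 31.9678


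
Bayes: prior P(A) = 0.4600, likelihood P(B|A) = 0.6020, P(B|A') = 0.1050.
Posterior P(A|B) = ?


P(B) = P(B|A)*P(A) + P(B|A')*P(A')
= 0.6020*0.4600 + 0.1050*0.5400
= 0.276920 + 0.056700 = 0.333620
P(A|B) = 0.276920/0.333620 = 0.8300

P(A|B) = 0.8300


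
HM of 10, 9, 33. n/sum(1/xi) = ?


Sum of reciprocals = 1/10 + 1/9 + 1/33 = 0.241414
HM = 3/0.241414 = 12.4268

HM = 12.4268


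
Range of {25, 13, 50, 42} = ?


Max = 50, Min = 13
Range = 50 - 13 = 37

Range = 37


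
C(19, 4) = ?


C(19,4) = 19!/(4! × 15!)
= 121645100408832000/(24 × 1307674368000)
= 3876

C(19,4) = 3876


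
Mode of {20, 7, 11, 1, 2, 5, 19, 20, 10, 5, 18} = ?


Frequencies: 1:1, 2:1, 5:2, 7:1, 10:1, 11:1, 18:1, 19:1, 20:2
Max frequency = 2
Mode = 5, 20

Mode = 5, 20


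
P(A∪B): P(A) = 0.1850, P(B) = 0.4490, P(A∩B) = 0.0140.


P(A∪B) = 0.1850 + 0.4490 - 0.0140
= 0.6340 - 0.0140
= 0.6200

P(A∪B) = 0.6200


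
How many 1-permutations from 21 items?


P(21,1) = 21!/20!
= 51090942171709440000/2432902008176640000
= 21

P(21,1) = 21


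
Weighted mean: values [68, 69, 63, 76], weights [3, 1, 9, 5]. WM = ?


Numerator = 68*3 + 69*1 + 63*9 + 76*5 = 1220
Denominator = 3 + 1 + 9 + 5 = 18
WM = 1220/18 = 67.7778

WM = 67.7778


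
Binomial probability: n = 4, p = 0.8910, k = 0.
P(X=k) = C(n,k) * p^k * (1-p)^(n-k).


C(4,0) = 1
p^0 = 1.000000
(1-p)^4 = 0.000141
P = 1 * 1.000000 * 0.000141 = 0.0001

P(X=0) = 0.0001


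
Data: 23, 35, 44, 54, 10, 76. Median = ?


Sorted: 10, 23, 35, 44, 54, 76
n = 6 (even)
Middle values: 35 and 44
Median = (35+44)/2 = 39.5000

Median = 39.5000


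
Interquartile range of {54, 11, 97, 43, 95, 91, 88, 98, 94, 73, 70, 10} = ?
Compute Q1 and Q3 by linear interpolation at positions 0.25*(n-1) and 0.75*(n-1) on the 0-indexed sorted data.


Sorted: 10, 11, 43, 54, 70, 73, 88, 91, 94, 95, 97, 98
Q1 (25th %ile) = 51.2500
Q3 (75th %ile) = 94.2500
IQR = 94.2500 - 51.2500 = 43.0000

IQR = 43.0000


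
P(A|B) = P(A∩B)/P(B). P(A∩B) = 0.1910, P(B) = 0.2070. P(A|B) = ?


P(A|B) = 0.1910/0.2070 = 0.9227

P(A|B) = 0.9227


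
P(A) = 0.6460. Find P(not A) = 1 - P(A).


P(not A) = 1 - 0.6460 = 0.3540

P(not A) = 0.3540


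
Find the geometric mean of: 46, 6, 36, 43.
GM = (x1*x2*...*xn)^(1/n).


Product = 46 × 6 × 36 × 43 = 427248
GM = 427248^(1/4) = 25.5664

GM = 25.5664


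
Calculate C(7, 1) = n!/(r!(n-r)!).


C(7,1) = 7!/(1! × 6!)
= 5040/(1 × 720)
= 7

C(7,1) = 7


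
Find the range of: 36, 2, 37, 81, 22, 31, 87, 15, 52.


Max = 87, Min = 2
Range = 87 - 2 = 85

Range = 85


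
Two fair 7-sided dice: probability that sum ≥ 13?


Total outcomes = 7×7 = 49
Favorable (sum ≥ 13): 3
P = 3/49 = 0.0612

P = 0.0612
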